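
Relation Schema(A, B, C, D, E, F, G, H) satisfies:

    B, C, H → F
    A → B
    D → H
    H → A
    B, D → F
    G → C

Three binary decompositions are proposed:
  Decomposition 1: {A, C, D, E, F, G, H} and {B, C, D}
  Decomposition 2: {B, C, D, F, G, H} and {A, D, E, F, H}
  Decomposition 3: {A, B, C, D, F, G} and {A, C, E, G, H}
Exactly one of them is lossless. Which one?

Decomposition 1

Decomposition 1: common = {C, D}, closure = {A, B, C, D, F, H} → lossless.
Decomposition 2: common = {D, F, H}, closure = {A, B, D, F, H} → lossy.
Decomposition 3: common = {A, C, G}, closure = {A, B, C, G} → lossy.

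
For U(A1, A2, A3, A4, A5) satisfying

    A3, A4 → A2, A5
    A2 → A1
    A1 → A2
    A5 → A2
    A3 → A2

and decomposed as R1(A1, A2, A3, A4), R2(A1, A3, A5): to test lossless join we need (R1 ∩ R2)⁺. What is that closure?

R1 ∩ R2 = {A1, A3}.
A1 → A2 applies, adding A2
Closure: {A1, A2, A3}.

A1, A2, A3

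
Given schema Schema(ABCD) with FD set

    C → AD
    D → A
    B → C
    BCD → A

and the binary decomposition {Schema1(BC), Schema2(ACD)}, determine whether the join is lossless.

Yes

Common attributes: Schema1 ∩ Schema2 = {C}.
Closure of {C}: C → AD applies, adding AD. So (C)⁺ = {ACD}.
This closure contains every attribute of Schema2, so Schema1 ∩ Schema2 → Schema2. The join is lossless.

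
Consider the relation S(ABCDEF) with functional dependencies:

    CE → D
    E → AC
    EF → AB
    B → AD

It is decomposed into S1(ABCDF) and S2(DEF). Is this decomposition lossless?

No

Common attributes: S1 ∩ S2 = {DF}.
No dependency enlarges {DF}, so (DF)⁺ = {DF}.
The closure contains neither all of S1 = {ABCDF} nor all of S2 = {DEF}, so the common attributes are not a superkey of either fragment. The join is lossy.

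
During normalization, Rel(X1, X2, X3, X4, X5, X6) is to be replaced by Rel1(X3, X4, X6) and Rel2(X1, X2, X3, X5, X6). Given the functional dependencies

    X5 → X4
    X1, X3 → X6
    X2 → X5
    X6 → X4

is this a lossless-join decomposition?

Yes

Common attributes: Rel1 ∩ Rel2 = {X3, X6}.
Closure of {X3, X6}: X6 → X4 applies, adding X4. So (X3, X6)⁺ = {X3, X4, X6}.
This closure contains every attribute of Rel1, so Rel1 ∩ Rel2 → Rel1. The join is lossless.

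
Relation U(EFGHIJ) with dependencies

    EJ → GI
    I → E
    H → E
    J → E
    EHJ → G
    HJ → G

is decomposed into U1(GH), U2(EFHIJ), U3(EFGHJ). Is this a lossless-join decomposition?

Chase test. Columns are EFGHIJ; row i has aⱼ where attribute j ∈ Ui, else bᵢⱼ.
Initial tableau (one row per fragment):
  row 1: b11 b12 a3 a4 b15 b16
  row 2: a1 a2 b23 a4 a5 a6
  row 3: a1 a2 a3 a4 b35 a6
Rows 2 and 3 agree on EJ; apply EJ→GI and equate their GI entries.
Rows 1 and 2 agree on H; apply H→E and equate their E entries.
Row 2 is now all distinguished symbols — the join is lossless.

Yes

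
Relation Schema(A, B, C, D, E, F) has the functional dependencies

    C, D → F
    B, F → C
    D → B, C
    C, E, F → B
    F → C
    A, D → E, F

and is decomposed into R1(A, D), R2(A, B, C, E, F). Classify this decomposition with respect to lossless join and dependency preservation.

lossy and not dependency-preserving

Lossless test: (A)⁺ = {A}, which is a superkey of neither fragment — lossy.
Dependency preservation: the restricted closure of {C, D} across the fragments never reaches {F}, so C, D → F cannot be enforced without a join — not preserved.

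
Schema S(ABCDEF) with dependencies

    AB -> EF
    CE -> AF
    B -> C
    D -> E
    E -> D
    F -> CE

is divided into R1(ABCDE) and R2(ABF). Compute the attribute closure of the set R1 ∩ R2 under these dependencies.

R1 ∩ R2 = {AB}.
AB → EF applies, adding EF
B → C applies, adding C
E → D applies, adding D
Closure: {ABCDEF}.

ABCDEF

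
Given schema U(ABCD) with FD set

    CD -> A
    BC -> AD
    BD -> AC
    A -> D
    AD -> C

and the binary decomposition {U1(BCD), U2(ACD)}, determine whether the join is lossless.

Common attributes: U1 ∩ U2 = {CD}.
Closure of {CD}: CD → A applies, adding A. So (CD)⁺ = {ACD}.
This closure contains every attribute of U2, so U1 ∩ U2 → U2. The join is lossless.

Yes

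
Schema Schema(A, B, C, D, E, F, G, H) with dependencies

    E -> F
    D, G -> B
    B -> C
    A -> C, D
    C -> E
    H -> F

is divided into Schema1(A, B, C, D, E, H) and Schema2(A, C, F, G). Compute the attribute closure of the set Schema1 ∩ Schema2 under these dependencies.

Schema1 ∩ Schema2 = {A, C}.
A → C, D applies, adding D
C → E applies, adding E
E → F applies, adding F
Closure: {A, C, D, E, F}.

A, C, D, E, F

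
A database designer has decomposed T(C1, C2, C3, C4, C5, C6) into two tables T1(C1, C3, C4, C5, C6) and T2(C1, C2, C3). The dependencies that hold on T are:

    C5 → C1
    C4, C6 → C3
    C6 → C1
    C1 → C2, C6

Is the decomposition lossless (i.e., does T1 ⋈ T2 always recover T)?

Yes

Common attributes: T1 ∩ T2 = {C1, C3}.
Closure of {C1, C3}: C1 → C2, C6 applies, adding C2, C6. So (C1, C3)⁺ = {C1, C2, C3, C6}.
This closure contains every attribute of T2, so T1 ∩ T2 → T2. The join is lossless.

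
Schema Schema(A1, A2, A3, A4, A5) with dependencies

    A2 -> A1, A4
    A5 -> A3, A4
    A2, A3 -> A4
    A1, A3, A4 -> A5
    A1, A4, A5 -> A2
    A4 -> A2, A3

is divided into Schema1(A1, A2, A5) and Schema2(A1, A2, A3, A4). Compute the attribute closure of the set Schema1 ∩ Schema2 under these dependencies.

Schema1 ∩ Schema2 = {A1, A2}.
A2 → A1, A4 applies, adding A4
A4 → A2, A3 applies, adding A3
A1, A3, A4 → A5 applies, adding A5
Closure: {A1, A2, A3, A4, A5}.

A1, A2, A3, A4, A5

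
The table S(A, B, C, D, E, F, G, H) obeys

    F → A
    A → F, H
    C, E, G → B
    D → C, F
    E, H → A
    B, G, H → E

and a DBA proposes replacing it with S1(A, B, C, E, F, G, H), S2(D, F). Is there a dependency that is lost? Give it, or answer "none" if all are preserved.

Check D → C, F: no single fragment contains all of {C, D, F}, and the restricted closure of {D} across the fragments never reaches {C, F}.
F → A is preserved.
A → F, H is preserved.
C, E, G → B is preserved.
E, H → A is preserved.
B, G, H → E is preserved.

D → C, F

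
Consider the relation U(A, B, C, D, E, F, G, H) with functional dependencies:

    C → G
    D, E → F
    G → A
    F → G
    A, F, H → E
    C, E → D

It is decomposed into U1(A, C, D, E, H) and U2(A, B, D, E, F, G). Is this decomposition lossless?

Common attributes: U1 ∩ U2 = {A, D, E}.
Closure of {A, D, E}: D, E → F applies, adding F; F → G applies, adding G. So (A, D, E)⁺ = {A, D, E, F, G}.
The closure contains neither all of U1 = {A, C, D, E, H} nor all of U2 = {A, B, D, E, F, G}, so the common attributes are not a superkey of either fragment. The join is lossy.

No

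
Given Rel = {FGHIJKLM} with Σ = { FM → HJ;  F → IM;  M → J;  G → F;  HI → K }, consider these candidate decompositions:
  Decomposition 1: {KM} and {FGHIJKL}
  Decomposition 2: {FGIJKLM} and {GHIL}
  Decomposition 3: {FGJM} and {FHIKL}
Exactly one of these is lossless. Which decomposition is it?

Decomposition 1: common = {K}, closure = {K} → lossy.
Decomposition 2: common = {GIL}, closure = {FGHIJKLM} → lossless.
Decomposition 3: common = {F}, closure = {FHIJKM} → lossy.

Decomposition 2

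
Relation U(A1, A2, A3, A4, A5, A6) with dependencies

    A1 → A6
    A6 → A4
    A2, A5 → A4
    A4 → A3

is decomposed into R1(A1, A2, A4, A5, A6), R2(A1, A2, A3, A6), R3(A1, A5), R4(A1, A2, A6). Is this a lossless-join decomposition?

Chase test. Columns are A1, A2, A3, A4, A5, A6; row i has aⱼ where attribute j ∈ Ri, else bᵢⱼ.
Initial tableau (one row per fragment):
  row 1: a1 a2 b13 a4 a5 a6
  row 2: a1 a2 a3 b24 b25 a6
  row 3: a1 b32 b33 b34 a5 b36
  row 4: a1 a2 b43 b44 b45 a6
Rows 1 and 3 agree on A1; apply A1→A6 and equate their A6 entries.
Rows 1 and 2 agree on A6; apply A6→A4 and equate their A4 entries.
Rows 1 and 3 agree on A6; apply A6→A4 and equate their A4 entries.
Rows 1 and 4 agree on A6; apply A6→A4 and equate their A4 entries.
Rows 1 and 2 agree on A4; apply A4→A3 and equate their A3 entries.
Rows 1 and 3 agree on A4; apply A4→A3 and equate their A3 entries.
Rows 1 and 4 agree on A4; apply A4→A3 and equate their A3 entries.
Row 1 is now all distinguished symbols — the join is lossless.

Yes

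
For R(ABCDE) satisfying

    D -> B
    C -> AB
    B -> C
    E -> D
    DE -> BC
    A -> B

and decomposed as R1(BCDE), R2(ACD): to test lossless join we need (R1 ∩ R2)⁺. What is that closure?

ABCD

R1 ∩ R2 = {CD}.
D → B applies, adding B
C → AB applies, adding A
Closure: {ABCD}.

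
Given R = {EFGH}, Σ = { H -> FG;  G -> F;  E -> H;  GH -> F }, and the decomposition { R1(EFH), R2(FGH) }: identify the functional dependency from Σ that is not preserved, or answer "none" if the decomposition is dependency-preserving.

none

H → FG lies within R2.
G → F lies within R2.
E → H lies within R1.
GH → F lies within R2.
Every dependency is enforceable on the fragments, so the decomposition is dependency-preserving.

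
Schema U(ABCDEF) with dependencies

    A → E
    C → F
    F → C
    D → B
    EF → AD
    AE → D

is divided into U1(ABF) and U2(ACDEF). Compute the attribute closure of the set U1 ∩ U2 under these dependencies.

U1 ∩ U2 = {AF}.
A → E applies, adding E
F → C applies, adding C
EF → AD applies, adding D
D → B applies, adding B
Closure: {ABCDEF}.

ABCDEF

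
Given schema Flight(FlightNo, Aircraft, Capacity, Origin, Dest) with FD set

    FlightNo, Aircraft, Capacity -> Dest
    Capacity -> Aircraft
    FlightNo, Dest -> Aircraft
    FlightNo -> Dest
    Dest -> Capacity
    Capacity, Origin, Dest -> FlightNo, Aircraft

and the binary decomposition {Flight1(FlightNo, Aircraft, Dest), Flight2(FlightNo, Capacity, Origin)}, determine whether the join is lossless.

Yes

Common attributes: Flight1 ∩ Flight2 = {FlightNo}.
Closure of {FlightNo}: FlightNo → Dest applies, adding Dest; Dest → Capacity applies, adding Capacity; Capacity → Aircraft applies, adding Aircraft. So (FlightNo)⁺ = {FlightNo, Aircraft, Capacity, Dest}.
This closure contains every attribute of Flight1, so Flight1 ∩ Flight2 → Flight1. The join is lossless.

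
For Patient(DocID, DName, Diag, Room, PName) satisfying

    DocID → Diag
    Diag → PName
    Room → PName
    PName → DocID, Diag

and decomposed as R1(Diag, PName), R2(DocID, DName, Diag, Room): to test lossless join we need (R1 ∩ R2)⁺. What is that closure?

DocID, Diag, PName

R1 ∩ R2 = {Diag}.
Diag → PName applies, adding PName
PName → DocID, Diag applies, adding DocID
Closure: {DocID, Diag, PName}.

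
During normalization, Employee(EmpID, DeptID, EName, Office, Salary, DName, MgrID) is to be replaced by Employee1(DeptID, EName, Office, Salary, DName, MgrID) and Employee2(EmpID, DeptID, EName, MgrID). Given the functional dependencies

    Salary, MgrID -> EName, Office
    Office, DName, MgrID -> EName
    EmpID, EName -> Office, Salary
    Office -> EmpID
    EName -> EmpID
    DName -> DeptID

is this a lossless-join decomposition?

Yes

Common attributes: Employee1 ∩ Employee2 = {DeptID, EName, MgrID}.
Closure of {DeptID, EName, MgrID}: EName → EmpID applies, adding EmpID; EmpID, EName → Office, Salary applies, adding Office, Salary. So (DeptID, EName, MgrID)⁺ = {EmpID, DeptID, EName, Office, Salary, MgrID}.
This closure contains every attribute of Employee2, so Employee1 ∩ Employee2 → Employee2. The join is lossless.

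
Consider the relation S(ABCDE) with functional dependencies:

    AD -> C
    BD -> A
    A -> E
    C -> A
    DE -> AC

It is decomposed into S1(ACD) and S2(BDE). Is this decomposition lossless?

No

Common attributes: S1 ∩ S2 = {D}.
No dependency enlarges {D}, so (D)⁺ = {D}.
The closure contains neither all of S1 = {ACD} nor all of S2 = {BDE}, so the common attributes are not a superkey of either fragment. The join is lossy.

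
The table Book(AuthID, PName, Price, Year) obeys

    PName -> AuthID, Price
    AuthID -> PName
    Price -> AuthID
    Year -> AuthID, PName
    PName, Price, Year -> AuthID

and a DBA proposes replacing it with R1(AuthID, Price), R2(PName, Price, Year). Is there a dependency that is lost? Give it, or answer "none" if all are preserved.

none

PName → AuthID, Price: restricted closure across fragments reaches AuthID, Price.
AuthID → PName: restricted closure across fragments reaches PName.
Price → AuthID lies within R1.
Year → AuthID, PName: restricted closure across fragments reaches AuthID, PName.
PName, Price, Year → AuthID: restricted closure across fragments reaches AuthID.
Every dependency is enforceable on the fragments, so the decomposition is dependency-preserving.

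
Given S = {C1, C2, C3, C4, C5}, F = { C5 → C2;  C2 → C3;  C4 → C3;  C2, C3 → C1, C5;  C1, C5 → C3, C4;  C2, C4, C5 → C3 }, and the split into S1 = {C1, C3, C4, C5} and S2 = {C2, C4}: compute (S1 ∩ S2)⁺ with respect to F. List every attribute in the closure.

S1 ∩ S2 = {C4}.
C4 → C3 applies, adding C3
Closure: {C3, C4}.

C3, C4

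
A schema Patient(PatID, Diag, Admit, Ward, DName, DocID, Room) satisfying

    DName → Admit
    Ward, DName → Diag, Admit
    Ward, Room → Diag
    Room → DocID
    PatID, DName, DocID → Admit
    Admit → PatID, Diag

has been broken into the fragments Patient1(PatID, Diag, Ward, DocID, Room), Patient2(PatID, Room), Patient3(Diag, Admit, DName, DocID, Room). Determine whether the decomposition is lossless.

Chase test. Columns are PatID, Diag, Admit, Ward, DName, DocID, Room; row i has aⱼ where attribute j ∈ Patienti, else bᵢⱼ.
Initial tableau (one row per fragment):
  row 1: a1 a2 b13 a4 b15 a6 a7
  row 2: a1 b22 b23 b24 b25 b26 a7
  row 3: b31 a2 a3 b34 a5 a6 a7
Rows 1 and 2 agree on Room; apply Room→DocID and equate their DocID entries.
No row becomes fully distinguished — the join is lossy.

No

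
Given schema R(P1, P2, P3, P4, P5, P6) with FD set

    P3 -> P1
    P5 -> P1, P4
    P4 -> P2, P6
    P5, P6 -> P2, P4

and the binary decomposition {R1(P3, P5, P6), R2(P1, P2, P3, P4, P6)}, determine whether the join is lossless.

No

Common attributes: R1 ∩ R2 = {P3, P6}.
Closure of {P3, P6}: P3 → P1 applies, adding P1. So (P3, P6)⁺ = {P1, P3, P6}.
The closure contains neither all of R1 = {P3, P5, P6} nor all of R2 = {P1, P2, P3, P4, P6}, so the common attributes are not a superkey of either fragment. The join is lossy.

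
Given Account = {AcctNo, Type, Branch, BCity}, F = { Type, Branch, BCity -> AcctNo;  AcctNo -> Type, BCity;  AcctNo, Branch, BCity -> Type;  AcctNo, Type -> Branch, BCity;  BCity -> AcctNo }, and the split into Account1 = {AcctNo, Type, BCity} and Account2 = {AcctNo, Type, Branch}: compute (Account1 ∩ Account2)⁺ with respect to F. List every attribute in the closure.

Account1 ∩ Account2 = {AcctNo, Type}.
AcctNo → Type, BCity applies, adding BCity
AcctNo, Type → Branch, BCity applies, adding Branch
Closure: {AcctNo, Type, Branch, BCity}.

AcctNo, Type, Branch, BCity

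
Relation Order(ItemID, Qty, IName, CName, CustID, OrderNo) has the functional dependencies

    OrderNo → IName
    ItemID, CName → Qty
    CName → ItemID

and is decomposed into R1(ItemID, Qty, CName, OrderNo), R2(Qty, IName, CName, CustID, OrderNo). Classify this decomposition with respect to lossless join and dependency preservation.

lossless and dependency-preserving

Lossless test: (Qty, CName, OrderNo)⁺ = {ItemID, Qty, IName, CName, OrderNo}, which contains all of one fragment — lossless.
Dependency preservation: every FD's attributes lie within a single fragment, so each can be enforced locally — preserved.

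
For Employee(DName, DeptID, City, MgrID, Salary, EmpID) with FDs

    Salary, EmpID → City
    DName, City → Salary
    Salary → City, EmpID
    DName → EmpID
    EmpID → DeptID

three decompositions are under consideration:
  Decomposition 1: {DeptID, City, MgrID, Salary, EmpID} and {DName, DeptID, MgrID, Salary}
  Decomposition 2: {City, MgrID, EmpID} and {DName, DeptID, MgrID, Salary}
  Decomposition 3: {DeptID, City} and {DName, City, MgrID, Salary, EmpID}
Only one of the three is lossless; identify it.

Decomposition 1: common = {DeptID, MgrID, Salary}, closure = {DeptID, City, MgrID, Salary, EmpID} → lossless.
Decomposition 2: common = {MgrID}, closure = {MgrID} → lossy.
Decomposition 3: common = {City}, closure = {City} → lossy.

Decomposition 1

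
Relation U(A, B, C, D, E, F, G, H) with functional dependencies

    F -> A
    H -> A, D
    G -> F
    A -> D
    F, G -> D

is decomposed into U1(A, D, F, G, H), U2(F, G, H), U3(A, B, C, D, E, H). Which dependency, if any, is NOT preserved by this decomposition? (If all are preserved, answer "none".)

none

F → A lies within U1.
H → A, D lies within U1.
G → F lies within U1.
A → D lies within U1.
F, G → D lies within U1.
Every dependency is enforceable on the fragments, so the decomposition is dependency-preserving.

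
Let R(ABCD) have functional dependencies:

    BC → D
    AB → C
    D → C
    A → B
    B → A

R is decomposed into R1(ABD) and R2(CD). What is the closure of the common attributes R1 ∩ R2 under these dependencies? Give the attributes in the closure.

CD

R1 ∩ R2 = {D}.
D → C applies, adding C
Closure: {CD}.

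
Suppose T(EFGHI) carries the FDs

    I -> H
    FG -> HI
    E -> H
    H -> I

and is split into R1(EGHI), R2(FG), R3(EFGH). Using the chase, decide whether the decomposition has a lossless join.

Chase test. Columns are EFGHI; row i has aⱼ where attribute j ∈ Ri, else bᵢⱼ.
Initial tableau (one row per fragment):
  row 1: a1 b12 a3 a4 a5
  row 2: b21 a2 a3 b24 b25
  row 3: a1 a2 a3 a4 b35
Rows 2 and 3 agree on FG; apply FG→HI and equate their HI entries.
Rows 1 and 2 agree on H; apply H→I and equate their I entries.
Row 3 is now all distinguished symbols — the join is lossless.

Yes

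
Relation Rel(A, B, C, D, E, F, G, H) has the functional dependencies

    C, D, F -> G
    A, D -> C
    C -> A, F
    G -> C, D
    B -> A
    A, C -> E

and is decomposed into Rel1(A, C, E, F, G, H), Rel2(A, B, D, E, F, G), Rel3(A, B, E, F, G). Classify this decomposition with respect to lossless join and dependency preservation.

Lossless test (chase): Rows 1 and 2 agree on G; apply G→C, D and equate their C, D entries. Rows 1 and 3 agree on G; apply G→C, D and equate their C, D entries. No row becomes fully distinguished — the join is lossy.
Dependency preservation: C, D, F → G; A, D → C; G → C, D are not contained in any single fragment, but the restricted closure of each left-hand side across the fragments still reaches the right-hand side; the remaining FDs each lie inside some fragment. All dependencies are preserved.

lossy but dependency-preserving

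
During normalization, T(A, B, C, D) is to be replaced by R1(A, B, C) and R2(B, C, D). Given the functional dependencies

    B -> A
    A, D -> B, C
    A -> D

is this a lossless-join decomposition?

Yes

Common attributes: R1 ∩ R2 = {B, C}.
Closure of {B, C}: B → A applies, adding A; A → D applies, adding D. So (B, C)⁺ = {A, B, C, D}.
This closure contains every attribute of R1, so R1 ∩ R2 → R1. The join is lossless.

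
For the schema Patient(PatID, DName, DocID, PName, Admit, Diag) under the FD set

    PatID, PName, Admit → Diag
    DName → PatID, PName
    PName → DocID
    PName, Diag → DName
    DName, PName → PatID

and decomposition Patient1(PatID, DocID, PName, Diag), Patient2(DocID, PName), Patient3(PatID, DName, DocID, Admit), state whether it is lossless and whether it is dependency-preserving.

Lossless test (chase): applying each FD to every pair of rows produces no changes in the tableau, so no row becomes fully distinguished — the join is lossy.
Dependency preservation: the restricted closure of {PatID, PName, Admit} across the fragments never reaches {Diag}, so PatID, PName, Admit → Diag cannot be enforced without a join — not preserved.

lossy and not dependency-preserving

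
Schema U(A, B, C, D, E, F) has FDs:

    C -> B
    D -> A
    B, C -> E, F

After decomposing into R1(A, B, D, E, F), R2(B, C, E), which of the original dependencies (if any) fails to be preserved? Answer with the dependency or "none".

B, C -> E, F

Check B, C → E, F: no single fragment contains all of {B, C, E, F}, and the restricted closure of {B, C} across the fragments never reaches {E, F}.
C → B is preserved.
D → A is preserved.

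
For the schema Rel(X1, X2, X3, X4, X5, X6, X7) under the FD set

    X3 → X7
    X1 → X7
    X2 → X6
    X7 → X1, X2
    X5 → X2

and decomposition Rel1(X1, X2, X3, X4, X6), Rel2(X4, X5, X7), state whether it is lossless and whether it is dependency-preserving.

Lossless test: (X4)⁺ = {X4}, which is a superkey of neither fragment — lossy.
Dependency preservation: the restricted closure of {X3} across the fragments never reaches {X7}, so X3 → X7 cannot be enforced without a join — not preserved.

lossy and not dependency-preserving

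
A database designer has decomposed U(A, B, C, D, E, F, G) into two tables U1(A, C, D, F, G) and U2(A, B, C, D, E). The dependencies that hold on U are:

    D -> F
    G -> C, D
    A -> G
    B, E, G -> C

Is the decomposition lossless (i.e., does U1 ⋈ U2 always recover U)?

Common attributes: U1 ∩ U2 = {A, C, D}.
Closure of {A, C, D}: D → F applies, adding F; A → G applies, adding G. So (A, C, D)⁺ = {A, C, D, F, G}.
This closure contains every attribute of U1, so U1 ∩ U2 → U1. The join is lossless.

Yes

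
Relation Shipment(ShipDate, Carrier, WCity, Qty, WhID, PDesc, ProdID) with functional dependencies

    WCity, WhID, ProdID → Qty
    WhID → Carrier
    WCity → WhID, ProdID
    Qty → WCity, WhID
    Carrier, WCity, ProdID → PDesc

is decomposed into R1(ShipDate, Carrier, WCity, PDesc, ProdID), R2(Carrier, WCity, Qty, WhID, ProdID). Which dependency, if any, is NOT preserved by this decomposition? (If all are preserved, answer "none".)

WCity, WhID, ProdID → Qty lies within R2.
WhID → Carrier lies within R2.
WCity → WhID, ProdID lies within R2.
Qty → WCity, WhID lies within R2.
Carrier, WCity, ProdID → PDesc lies within R1.
Every dependency is enforceable on the fragments, so the decomposition is dependency-preserving.

none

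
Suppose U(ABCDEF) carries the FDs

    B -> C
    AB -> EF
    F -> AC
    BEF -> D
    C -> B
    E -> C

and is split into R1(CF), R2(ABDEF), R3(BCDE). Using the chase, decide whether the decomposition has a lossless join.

Yes

Chase test. Columns are ABCDEF; row i has aⱼ where attribute j ∈ Ri, else bᵢⱼ.
Initial tableau (one row per fragment):
  row 1: b11 b12 a3 b14 b15 a6
  row 2: a1 a2 b23 a4 a5 a6
  row 3: b31 a2 a3 a4 a5 b36
Rows 2 and 3 agree on B; apply B→C and equate their C entries.
Rows 1 and 2 agree on F; apply F→AC and equate their AC entries.
Rows 1 and 2 agree on C; apply C→B and equate their B entries.
Rows 1 and 2 agree on AB; apply AB→EF and equate their EF entries.
Rows 1 and 2 agree on BEF; apply BEF→D and equate their D entries.
Row 1 is now all distinguished symbols — the join is lossless.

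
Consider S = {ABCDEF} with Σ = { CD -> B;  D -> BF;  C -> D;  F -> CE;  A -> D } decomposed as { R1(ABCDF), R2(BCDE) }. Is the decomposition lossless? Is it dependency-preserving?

Lossless test: (BCD)⁺ = {BCDEF}, which contains all of one fragment — lossless.
Dependency preservation: F → CE is not contained in any single fragment, but the restricted closure of its left-hand side across the fragments still reaches the right-hand side; the remaining FDs each lie inside some fragment. All dependencies are preserved.

lossless and dependency-preserving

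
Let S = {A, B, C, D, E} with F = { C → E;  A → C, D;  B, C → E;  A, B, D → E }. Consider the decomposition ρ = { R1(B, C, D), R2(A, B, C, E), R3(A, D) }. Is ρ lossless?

Yes

Chase test. Columns are A, B, C, D, E; row i has aⱼ where attribute j ∈ Ri, else bᵢⱼ.
Initial tableau (one row per fragment):
  row 1: b11 a2 a3 a4 b15
  row 2: a1 a2 a3 b24 a5
  row 3: a1 b32 b33 a4 b35
Rows 1 and 2 agree on C; apply C→E and equate their E entries.
Rows 2 and 3 agree on A; apply A→C, D and equate their C, D entries.
Rows 1 and 3 agree on C; apply C→E and equate their E entries.
Row 2 is now all distinguished symbols — the join is lossless.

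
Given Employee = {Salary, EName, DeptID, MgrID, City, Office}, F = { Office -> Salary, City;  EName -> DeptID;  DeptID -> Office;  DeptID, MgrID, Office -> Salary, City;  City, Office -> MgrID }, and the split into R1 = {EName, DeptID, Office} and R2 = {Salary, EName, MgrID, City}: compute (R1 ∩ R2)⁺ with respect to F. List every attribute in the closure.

Salary, EName, DeptID, MgrID, City, Office

R1 ∩ R2 = {EName}.
EName → DeptID applies, adding DeptID
DeptID → Office applies, adding Office
Office → Salary, City applies, adding Salary, City
City, Office → MgrID applies, adding MgrID
Closure: {Salary, EName, DeptID, MgrID, City, Office}.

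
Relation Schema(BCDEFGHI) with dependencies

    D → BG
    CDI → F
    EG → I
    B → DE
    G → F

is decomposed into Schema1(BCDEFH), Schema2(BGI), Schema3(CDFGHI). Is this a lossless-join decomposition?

Yes

Chase test. Columns are BCDEFGHI; row i has aⱼ where attribute j ∈ Schemai, else bᵢⱼ.
Initial tableau (one row per fragment):
  row 1: a1 a2 a3 a4 a5 b16 a7 b18
  row 2: a1 b22 b23 b24 b25 a6 b27 a8
  row 3: b31 a2 a3 b34 a5 a6 a7 a8
Rows 1 and 3 agree on D; apply D→BG and equate their BG entries.
Rows 1 and 2 agree on B; apply B→DE and equate their DE entries.
Rows 1 and 3 agree on B; apply B→DE and equate their DE entries.
Rows 1 and 2 agree on G; apply G→F and equate their F entries.
Rows 1 and 2 agree on EG; apply EG→I and equate their I entries.
Row 1 is now all distinguished symbols — the join is lossless.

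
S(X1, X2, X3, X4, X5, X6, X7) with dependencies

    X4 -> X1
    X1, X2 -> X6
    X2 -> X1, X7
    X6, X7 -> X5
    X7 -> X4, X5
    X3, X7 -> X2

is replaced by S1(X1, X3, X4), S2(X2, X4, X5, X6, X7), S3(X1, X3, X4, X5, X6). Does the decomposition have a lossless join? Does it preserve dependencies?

Lossless test (chase): Rows 1 and 2 agree on X4; apply X4→X1 and equate their X1 entries. No row becomes fully distinguished — the join is lossy.
Dependency preservation: the restricted closure of {X3, X7} across the fragments never reaches {X2}, so X3, X7 → X2 cannot be enforced without a join — not preserved.

lossy and not dependency-preserving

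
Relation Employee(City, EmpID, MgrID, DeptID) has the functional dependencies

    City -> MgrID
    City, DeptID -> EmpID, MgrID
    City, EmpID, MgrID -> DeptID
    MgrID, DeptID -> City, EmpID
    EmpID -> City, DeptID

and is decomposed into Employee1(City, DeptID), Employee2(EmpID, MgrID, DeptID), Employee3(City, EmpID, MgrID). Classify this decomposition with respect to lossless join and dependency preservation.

lossless and dependency-preserving

Lossless test (chase): Rows 1 and 3 agree on City; apply City→MgrID and equate their MgrID entries. Rows 1 and 2 agree on MgrID, DeptID; apply MgrID, DeptID→City, EmpID and equate their City, EmpID entries. Rows 1 and 3 agree on EmpID; apply EmpID→City, DeptID and equate their City, DeptID entries. Row 1 is now all distinguished symbols — the join is lossless.
Dependency preservation: City, DeptID → EmpID, MgrID; City, EmpID, MgrID → DeptID; MgrID, DeptID → City, EmpID; EmpID → City, DeptID are not contained in any single fragment, but the restricted closure of each left-hand side across the fragments still reaches the right-hand side; the remaining FDs each lie inside some fragment. All dependencies are preserved.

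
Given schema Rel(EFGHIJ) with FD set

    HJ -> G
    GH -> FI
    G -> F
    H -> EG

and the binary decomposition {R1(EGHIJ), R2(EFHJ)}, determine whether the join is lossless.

Common attributes: R1 ∩ R2 = {EHJ}.
Closure of {EHJ}: HJ → G applies, adding G; GH → FI applies, adding FI. So (EHJ)⁺ = {EFGHIJ}.
This closure contains every attribute of R1, so R1 ∩ R2 → R1. The join is lossless.

Yes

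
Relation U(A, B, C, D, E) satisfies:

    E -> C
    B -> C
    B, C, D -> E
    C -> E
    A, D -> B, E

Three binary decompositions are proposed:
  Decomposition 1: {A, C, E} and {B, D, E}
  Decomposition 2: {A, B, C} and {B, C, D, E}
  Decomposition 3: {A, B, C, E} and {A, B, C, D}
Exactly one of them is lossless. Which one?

Decomposition 3

Decomposition 1: common = {E}, closure = {C, E} → lossy.
Decomposition 2: common = {B, C}, closure = {B, C, E} → lossy.
Decomposition 3: common = {A, B, C}, closure = {A, B, C, E} → lossless.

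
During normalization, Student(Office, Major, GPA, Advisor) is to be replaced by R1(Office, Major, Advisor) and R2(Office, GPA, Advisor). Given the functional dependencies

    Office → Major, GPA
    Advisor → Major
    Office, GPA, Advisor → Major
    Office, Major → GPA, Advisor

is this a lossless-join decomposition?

Common attributes: R1 ∩ R2 = {Office, Advisor}.
Closure of {Office, Advisor}: Office → Major, GPA applies, adding Major, GPA. So (Office, Advisor)⁺ = {Office, Major, GPA, Advisor}.
This closure contains every attribute of R1, so R1 ∩ R2 → R1. The join is lossless.

Yes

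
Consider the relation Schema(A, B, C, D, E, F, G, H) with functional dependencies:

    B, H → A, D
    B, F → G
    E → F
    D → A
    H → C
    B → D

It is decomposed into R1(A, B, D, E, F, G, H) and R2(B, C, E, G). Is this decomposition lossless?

No

Common attributes: R1 ∩ R2 = {B, E, G}.
Closure of {B, E, G}: E → F applies, adding F; B → D applies, adding D; D → A applies, adding A. So (B, E, G)⁺ = {A, B, D, E, F, G}.
The closure contains neither all of R1 = {A, B, D, E, F, G, H} nor all of R2 = {B, C, E, G}, so the common attributes are not a superkey of either fragment. The join is lossy.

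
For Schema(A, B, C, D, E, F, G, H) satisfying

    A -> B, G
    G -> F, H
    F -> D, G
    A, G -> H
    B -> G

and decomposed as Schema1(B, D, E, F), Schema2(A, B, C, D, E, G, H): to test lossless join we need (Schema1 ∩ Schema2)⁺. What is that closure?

Schema1 ∩ Schema2 = {B, D, E}.
B → G applies, adding G
G → F, H applies, adding F, H
Closure: {B, D, E, F, G, H}.

B, D, E, F, G, H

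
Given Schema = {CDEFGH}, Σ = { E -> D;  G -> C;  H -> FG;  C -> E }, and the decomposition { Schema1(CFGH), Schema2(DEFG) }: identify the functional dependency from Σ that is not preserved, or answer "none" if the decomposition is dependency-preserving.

C -> E

Check C → E: no single fragment contains all of {CE}, and the restricted closure of {C} across the fragments never reaches {E}.
E → D is preserved.
G → C is preserved.
H → FG is preserved.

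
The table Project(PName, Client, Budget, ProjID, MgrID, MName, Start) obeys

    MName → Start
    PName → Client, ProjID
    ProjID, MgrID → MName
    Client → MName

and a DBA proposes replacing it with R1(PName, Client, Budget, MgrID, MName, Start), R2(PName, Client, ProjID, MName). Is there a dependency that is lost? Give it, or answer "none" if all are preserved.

Check ProjID, MgrID → MName: no single fragment contains all of {ProjID, MgrID, MName}, and the restricted closure of {ProjID, MgrID} across the fragments never reaches {MName}.
MName → Start is preserved.
PName → Client, ProjID is preserved.
Client → MName is preserved.

ProjID, MgrID → MName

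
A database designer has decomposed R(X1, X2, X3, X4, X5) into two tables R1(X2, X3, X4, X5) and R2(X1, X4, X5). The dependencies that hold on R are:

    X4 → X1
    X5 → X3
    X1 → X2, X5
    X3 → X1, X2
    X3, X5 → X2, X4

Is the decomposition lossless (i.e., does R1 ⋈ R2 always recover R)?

Common attributes: R1 ∩ R2 = {X4, X5}.
Closure of {X4, X5}: X4 → X1 applies, adding X1; X5 → X3 applies, adding X3; X1 → X2, X5 applies, adding X2. So (X4, X5)⁺ = {X1, X2, X3, X4, X5}.
This closure contains every attribute of R1, so R1 ∩ R2 → R1. The join is lossless.

Yes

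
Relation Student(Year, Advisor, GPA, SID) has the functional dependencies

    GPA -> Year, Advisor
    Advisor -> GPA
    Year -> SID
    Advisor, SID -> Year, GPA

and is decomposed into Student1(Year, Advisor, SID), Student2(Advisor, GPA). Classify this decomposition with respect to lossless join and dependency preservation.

Lossless test: (Advisor)⁺ = {Year, Advisor, GPA, SID}, which contains all of one fragment — lossless.
Dependency preservation: GPA → Year, Advisor; Advisor, SID → Year, GPA are not contained in any single fragment, but the restricted closure of each left-hand side across the fragments still reaches the right-hand side; the remaining FDs each lie inside some fragment. All dependencies are preserved.

lossless and dependency-preserving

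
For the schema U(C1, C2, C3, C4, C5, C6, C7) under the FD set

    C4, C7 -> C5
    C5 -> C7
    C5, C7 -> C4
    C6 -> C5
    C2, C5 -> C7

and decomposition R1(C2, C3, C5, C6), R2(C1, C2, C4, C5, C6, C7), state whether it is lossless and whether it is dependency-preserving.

lossy but dependency-preserving

Lossless test: (C2, C5, C6)⁺ = {C2, C4, C5, C6, C7}, which is a superkey of neither fragment — lossy.
Dependency preservation: every FD's attributes lie within a single fragment, so each can be enforced locally — preserved.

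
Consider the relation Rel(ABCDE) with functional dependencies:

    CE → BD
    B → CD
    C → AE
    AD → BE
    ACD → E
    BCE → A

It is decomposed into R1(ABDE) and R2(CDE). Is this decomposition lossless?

No

Common attributes: R1 ∩ R2 = {DE}.
No dependency enlarges {DE}, so (DE)⁺ = {DE}.
The closure contains neither all of R1 = {ABDE} nor all of R2 = {CDE}, so the common attributes are not a superkey of either fragment. The join is lossy.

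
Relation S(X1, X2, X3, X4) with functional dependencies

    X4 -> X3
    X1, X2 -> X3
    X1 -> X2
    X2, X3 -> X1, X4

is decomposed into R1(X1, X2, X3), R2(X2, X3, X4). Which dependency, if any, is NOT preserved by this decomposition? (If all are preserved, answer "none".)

X4 → X3 lies within R2.
X1, X2 → X3 lies within R1.
X1 → X2 lies within R1.
X2, X3 → X1, X4: restricted closure across fragments reaches X1, X4.
Every dependency is enforceable on the fragments, so the decomposition is dependency-preserving.

none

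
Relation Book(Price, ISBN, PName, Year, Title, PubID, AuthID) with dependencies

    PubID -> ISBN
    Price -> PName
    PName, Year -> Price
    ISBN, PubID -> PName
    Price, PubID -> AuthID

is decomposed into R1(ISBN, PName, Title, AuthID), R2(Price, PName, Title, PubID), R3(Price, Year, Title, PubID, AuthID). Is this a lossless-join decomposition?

Chase test. Columns are Price, ISBN, PName, Year, Title, PubID, AuthID; row i has aⱼ where attribute j ∈ Ri, else bᵢⱼ.
Initial tableau (one row per fragment):
  row 1: b11 a2 a3 b14 a5 b16 a7
  row 2: a1 b22 a3 b24 a5 a6 b27
  row 3: a1 b32 b33 a4 a5 a6 a7
Rows 2 and 3 agree on PubID; apply PubID→ISBN and equate their ISBN entries.
Rows 2 and 3 agree on Price; apply Price→PName and equate their PName entries.
Rows 2 and 3 agree on Price, PubID; apply Price, PubID→AuthID and equate their AuthID entries.
No row becomes fully distinguished — the join is lossy.

No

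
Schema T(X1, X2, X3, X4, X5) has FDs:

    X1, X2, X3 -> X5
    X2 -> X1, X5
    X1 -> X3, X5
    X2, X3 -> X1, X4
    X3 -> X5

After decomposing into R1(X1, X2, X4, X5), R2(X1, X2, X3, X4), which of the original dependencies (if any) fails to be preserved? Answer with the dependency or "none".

Check X3 → X5: no single fragment contains all of {X3, X5}, and the restricted closure of {X3} across the fragments never reaches {X5}.
X1, X2, X3 → X5 is preserved.
X2 → X1, X5 is preserved.
X1 → X3, X5 is preserved.
X2, X3 → X1, X4 is preserved.

X3 -> X5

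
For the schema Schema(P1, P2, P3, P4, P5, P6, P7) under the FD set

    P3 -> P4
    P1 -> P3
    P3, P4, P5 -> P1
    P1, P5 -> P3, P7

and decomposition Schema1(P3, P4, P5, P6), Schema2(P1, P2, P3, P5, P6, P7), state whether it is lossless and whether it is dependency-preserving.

lossless and dependency-preserving

Lossless test: (P3, P5, P6)⁺ = {P1, P3, P4, P5, P6, P7}, which contains all of one fragment — lossless.
Dependency preservation: P3, P4, P5 → P1 is not contained in any single fragment, but the restricted closure of its left-hand side across the fragments still reaches the right-hand side; the remaining FDs each lie inside some fragment. All dependencies are preserved.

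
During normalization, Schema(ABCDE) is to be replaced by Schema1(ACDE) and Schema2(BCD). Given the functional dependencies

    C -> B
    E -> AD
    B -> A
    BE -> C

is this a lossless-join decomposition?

Yes

Common attributes: Schema1 ∩ Schema2 = {CD}.
Closure of {CD}: C → B applies, adding B; B → A applies, adding A. So (CD)⁺ = {ABCD}.
This closure contains every attribute of Schema2, so Schema1 ∩ Schema2 → Schema2. The join is lossless.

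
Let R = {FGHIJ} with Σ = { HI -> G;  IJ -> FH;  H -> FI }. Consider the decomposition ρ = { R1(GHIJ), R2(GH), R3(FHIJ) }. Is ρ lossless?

Yes

Chase test. Columns are FGHIJ; row i has aⱼ where attribute j ∈ Ri, else bᵢⱼ.
Initial tableau (one row per fragment):
  row 1: b11 a2 a3 a4 a5
  row 2: b21 a2 a3 b24 b25
  row 3: a1 b32 a3 a4 a5
Rows 1 and 3 agree on HI; apply HI→G and equate their G entries.
Rows 1 and 3 agree on IJ; apply IJ→FH and equate their FH entries.
Rows 1 and 2 agree on H; apply H→FI and equate their FI entries.
Row 1 is now all distinguished symbols — the join is lossless.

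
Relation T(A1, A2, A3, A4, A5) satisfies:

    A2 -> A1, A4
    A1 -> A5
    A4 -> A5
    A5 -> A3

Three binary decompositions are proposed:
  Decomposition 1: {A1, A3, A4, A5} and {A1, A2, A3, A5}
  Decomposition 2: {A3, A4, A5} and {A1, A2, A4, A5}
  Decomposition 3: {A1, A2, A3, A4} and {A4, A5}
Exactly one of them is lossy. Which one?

Decomposition 1: common = {A1, A3, A5}, closure = {A1, A3, A5} → lossy.
Decomposition 2: common = {A4, A5}, closure = {A3, A4, A5} → lossless.
Decomposition 3: common = {A4}, closure = {A3, A4, A5} → lossless.

Decomposition 1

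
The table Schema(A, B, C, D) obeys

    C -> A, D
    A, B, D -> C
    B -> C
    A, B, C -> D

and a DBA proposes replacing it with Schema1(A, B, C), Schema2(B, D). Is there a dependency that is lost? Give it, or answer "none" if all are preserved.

C -> A, D

Check C → A, D: no single fragment contains all of {A, C, D}, and the restricted closure of {C} across the fragments never reaches {A, D}.
A, B, D → C is preserved.
B → C is preserved.
A, B, C → D is preserved.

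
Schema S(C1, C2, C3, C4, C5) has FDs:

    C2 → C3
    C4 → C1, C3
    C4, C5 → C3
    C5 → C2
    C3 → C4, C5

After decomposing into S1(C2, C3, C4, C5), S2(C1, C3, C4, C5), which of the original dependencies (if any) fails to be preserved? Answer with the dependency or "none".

none

C2 → C3 lies within S1.
C4 → C1, C3 lies within S2.
C4, C5 → C3 lies within S1.
C5 → C2 lies within S1.
C3 → C4, C5 lies within S1.
Every dependency is enforceable on the fragments, so the decomposition is dependency-preserving.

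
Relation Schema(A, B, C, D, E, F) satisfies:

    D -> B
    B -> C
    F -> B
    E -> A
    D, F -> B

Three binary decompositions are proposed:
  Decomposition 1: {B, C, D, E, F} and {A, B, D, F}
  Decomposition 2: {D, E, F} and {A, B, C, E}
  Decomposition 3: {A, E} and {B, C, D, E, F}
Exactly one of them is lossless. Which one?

Decomposition 1: common = {B, D, F}, closure = {B, C, D, F} → lossy.
Decomposition 2: common = {E}, closure = {A, E} → lossy.
Decomposition 3: common = {E}, closure = {A, E} → lossless.

Decomposition 3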